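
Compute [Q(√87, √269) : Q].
[Q(√87, √269) : Q] = 4

[Q(√87):Q] = 2 (min poly x^2 - 87, irreducible since 87 is squarefree > 1). For the top step, suppose √269 ∈ Q(√87), say √269 = c + d√87 with c, d ∈ Q. Squaring: 269 = c^2 + 87d^2 + 2cd√87. Since √87 ∉ Q this forces 2cd = 0. If d = 0 then √269 = c ∈ Q, contradicting 269 squarefree > 1. If c = 0 then 269 = 87d^2, so 87·269 = (87d)^2 is a perfect square in Q — but 87·269 = 23403 is not a perfect square (since 87 and 269 are distinct squarefree integers). Contradiction. Hence √269 ∉ Q(√87), so x^2 - 269 stays irreducible over Q(√87) and [Q(√87, √269) : Q(√87)] = 2. By the tower law, [Q(√87, √269) : Q] = 2 · 2 = 4.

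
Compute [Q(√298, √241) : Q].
[Q(√298, √241) : Q] = 4

[Q(√298):Q] = 2 (min poly x^2 - 298, irreducible since 298 is squarefree > 1). For the top step, suppose √241 ∈ Q(√298), say √241 = c + d√298 with c, d ∈ Q. Squaring: 241 = c^2 + 298d^2 + 2cd√298. Since √298 ∉ Q this forces 2cd = 0. If d = 0 then √241 = c ∈ Q, contradicting 241 squarefree > 1. If c = 0 then 241 = 298d^2, so 298·241 = (298d)^2 is a perfect square in Q — but 298·241 = 71818 is not a perfect square (since 298 and 241 are distinct squarefree integers). Contradiction. Hence √241 ∉ Q(√298), so x^2 - 241 stays irreducible over Q(√298) and [Q(√298, √241) : Q(√298)] = 2. By the tower law, [Q(√298, √241) : Q] = 2 · 2 = 4.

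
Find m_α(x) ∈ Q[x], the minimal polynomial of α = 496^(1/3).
m_α(x) = x^3 - 496

α satisfies α^3 = 496, so x^3 - 496 annihilates α. By the rational root test, a rational root p/q (in lowest terms) of x^3 - 496 would satisfy p^3 = 496 q^3, forcing q = 1 and p^3 = 496; but 496 is not a perfect cube, contradiction. A monic cubic over Q with no rational root is irreducible (any nontrivial factorization would include a linear factor). Hence x^3 - 496 is the minimal polynomial of α, and in particular [Q(α):Q] = 3.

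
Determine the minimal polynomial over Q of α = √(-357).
m_α(x) = x^2 + 357

α satisfies α^2 + 357 = 0, so x^2 + 357 annihilates α. Since d = -357 is squarefree and ≠ 1, it is not a perfect square in Q, so x^2 + 357 has no rational root and is therefore irreducible over Q (a degree-2 polynomial over a field is irreducible iff it has no root). Hence m_α(x) = x^2 + 357.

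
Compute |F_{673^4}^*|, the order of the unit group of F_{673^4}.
|F_{673^4}^*| = 205144679040

F_{673^4} has 673^4 = 205144679041 elements; its multiplicative group consists of all nonzero elements, so |F_{673^4}^*| = 205144679041 - 1 = 205144679040. (It is cyclic since any finite subgroup of the multiplicative group of a field is cyclic.)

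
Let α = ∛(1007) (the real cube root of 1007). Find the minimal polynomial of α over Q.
m_α(x) = x^3 - 1007

α satisfies α^3 = 1007, so x^3 - 1007 annihilates α. By the rational root test, a rational root p/q (in lowest terms) of x^3 - 1007 would satisfy p^3 = 1007 q^3, forcing q = 1 and p^3 = 1007; but 1007 is not a perfect cube, contradiction. A monic cubic over Q with no rational root is irreducible (any nontrivial factorization would include a linear factor). Hence x^3 - 1007 is the minimal polynomial of α, and in particular [Q(α):Q] = 3.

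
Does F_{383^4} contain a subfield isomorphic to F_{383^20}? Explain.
No: F_{383^20} is not a subfield of F_{383^4}

F_{p^m} embeds in F_{p^n} iff m | n. Here 20 ∤ 4 (since 4 = 0·20 + 4 with remainder 4 ≠ 0), so F_{383^20} is not a subfield of F_{383^4}. Equivalently: if it were, the tower law would give 20 = [F_{383^20}:F_383] dividing [F_{383^4}:F_383] = 4, contradiction.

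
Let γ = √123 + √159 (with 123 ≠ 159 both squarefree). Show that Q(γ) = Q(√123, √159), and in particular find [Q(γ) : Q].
[Q(γ) : Q] = 4 (equivalently, Q(γ) = Q(√123, √159))

Obviously Q(γ) ⊆ Q(√123, √159), and [Q(√123, √159):Q] = 4 (since 123, 159 are distinct squarefree integers > 1 with 19557 not a perfect square). To show equality we compute the minimal polynomial of γ. From γ = √123 + √159: γ^2 = 123 + 2√(19557) + 159 = 282 + 2√(19557), so γ^2 - 282 = 2√(19557); squaring, (γ^2 - 282)^2 = 4·19557, i.e. γ^4 - 564γ^2 + 79524 - 78228 = 0, i.e. γ^4 - 564γ^2 + 1296 = 0. So γ is a root of x^4 - 564x^2 + 1296. This polynomial is irreducible over Q: it has no rational root (each ±√123 ± √159 is irrational), and any factorization into two quadratics over Q would force √(19557) ∈ Q (pairing opposite roots) or √123, √159 ∈ Q (other pairings), all impossible. Hence [Q(γ):Q] = 4 = [Q(√123, √159):Q], so Q(γ) = Q(√123, √159).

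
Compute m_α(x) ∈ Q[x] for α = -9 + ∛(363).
m_α(x) = x^3 + 27x^2 + 243x + 366

Set β = α + 9 = ∛(363), so β^3 = 363. Then (α + 9)^3 - 363 = 0, i.e. α is a root of g(x) = (x + 9)^3 - 363 = x^3 + 27x^2 + 243x + 366. Since g(x) = h(x + 9) where h(x) = x^3 - 363, and h is irreducible over Q (because 363 is not a perfect cube, so h has no rational root, and a monic cubic with no rational root is irreducible), g is also irreducible (irreducibility is preserved under the substitution x → x + 9). Hence m_α(x) = x^3 + 27x^2 + 243x + 366.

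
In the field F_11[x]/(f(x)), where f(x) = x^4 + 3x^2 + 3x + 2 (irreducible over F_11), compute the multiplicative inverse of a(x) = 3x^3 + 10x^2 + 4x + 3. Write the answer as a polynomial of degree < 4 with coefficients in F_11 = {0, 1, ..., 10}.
a(x)^(-1) ≡ 3x^3 + 5x^2 + 8x + 3 (mod f(x))

Since f is irreducible over F_11, F_11[x]/(f) is a field and a(x) ≠ 0 has an inverse. Apply the extended Euclidean algorithm to f(x) and a(x) in F_11[x]: f(x) = (4x + 5)·a(x) + (3x^2 + 4x + 9);  a(x) = (x + 2)·(3x^2 + 4x + 9) + (9x + 7);  (3x^2 + 4x + 9) = (4x + 1)·(9x + 7) + (2). The last nonzero remainder is the constant 2 = gcd(f, a) in F_11. Back-substituting through the division chain expresses 2 = s(x)·a(x) + t(x)·f(x) with s(x) ≡ 6x^3 + 10x^2 + 5x + 6 (mod f), so (6x^3 + 10x^2 + 5x + 6)·a(x) ≡ 2 (mod f). Multiplying by 2^(-1) ≡ 6 in F_11 gives a(x)^(-1) ≡ 6·(6x^3 + 10x^2 + 5x + 6) ≡ 3x^3 + 5x^2 + 8x + 3 (mod f). Check: (3x^3 + 10x^2 + 4x + 3)·(3x^3 + 5x^2 + 8x + 3) = 9x^6 + x^5 + 9x^4 + 8x^3 + 3x + 9 ≡ 1 (mod x^4 + 3x^2 + 3x + 2).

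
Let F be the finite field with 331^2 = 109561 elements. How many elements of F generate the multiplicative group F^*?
There are φ(109560) = 26240 primitive elements

F_q^* is cyclic of order q - 1 = 109560. A cyclic group of order m has exactly φ(m) generators. Here m = 109560 = 2^3 · 3 · 5 · 11 · 83, so the number of primitive elements is φ(109560) = 26240.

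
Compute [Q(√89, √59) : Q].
[Q(√89, √59) : Q] = 4

[Q(√89):Q] = 2 (min poly x^2 - 89, irreducible since 89 is squarefree > 1). For the top step, suppose √59 ∈ Q(√89), say √59 = c + d√89 with c, d ∈ Q. Squaring: 59 = c^2 + 89d^2 + 2cd√89. Since √89 ∉ Q this forces 2cd = 0. If d = 0 then √59 = c ∈ Q, contradicting 59 squarefree > 1. If c = 0 then 59 = 89d^2, so 89·59 = (89d)^2 is a perfect square in Q — but 89·59 = 5251 is not a perfect square (since 89 and 59 are distinct squarefree integers). Contradiction. Hence √59 ∉ Q(√89), so x^2 - 59 stays irreducible over Q(√89) and [Q(√89, √59) : Q(√89)] = 2. By the tower law, [Q(√89, √59) : Q] = 2 · 2 = 4.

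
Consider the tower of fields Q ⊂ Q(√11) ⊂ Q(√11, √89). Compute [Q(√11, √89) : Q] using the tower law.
[Q(√11, √89) : Q] = 4

[Q(√11):Q] = 2 (min poly x^2 - 11, irreducible since 11 is squarefree > 1). For the top step, suppose √89 ∈ Q(√11), say √89 = c + d√11 with c, d ∈ Q. Squaring: 89 = c^2 + 11d^2 + 2cd√11. Since √11 ∉ Q this forces 2cd = 0. If d = 0 then √89 = c ∈ Q, contradicting 89 squarefree > 1. If c = 0 then 89 = 11d^2, so 11·89 = (11d)^2 is a perfect square in Q — but 11·89 = 979 is not a perfect square (since 11 and 89 are distinct squarefree integers). Contradiction. Hence √89 ∉ Q(√11), so x^2 - 89 stays irreducible over Q(√11) and [Q(√11, √89) : Q(√11)] = 2. By the tower law, [Q(√11, √89) : Q] = 2 · 2 = 4.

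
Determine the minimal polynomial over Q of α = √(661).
m_α(x) = x^2 - 661

α satisfies α^2 - 661 = 0, so x^2 - 661 annihilates α. Since d = 661 is squarefree and ≠ 1, it is not a perfect square in Q, so x^2 - 661 has no rational root and is therefore irreducible over Q (a degree-2 polynomial over a field is irreducible iff it has no root). Hence m_α(x) = x^2 - 661.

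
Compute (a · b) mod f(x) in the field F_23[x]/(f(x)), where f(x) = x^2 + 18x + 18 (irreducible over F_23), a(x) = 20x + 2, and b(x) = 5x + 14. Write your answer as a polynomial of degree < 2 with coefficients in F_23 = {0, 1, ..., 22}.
a · b ≡ 8x + 22 (mod f(x))

Multiply in F_23[x]: a(x)·b(x) = (20x + 2)·(5x + 14) = 8x^2 + 14x + 5. This has degree ≥ 2, so divide by f(x) over F_23: 8x^2 + 14x + 5 = (8)·(x^2 + 18x + 18) + (8x + 22). Hence a·b ≡ 8x + 22 (mod f). (F_23[x]/(f) is a field with 23^2 = 529 elements since f is irreducible of degree 2.)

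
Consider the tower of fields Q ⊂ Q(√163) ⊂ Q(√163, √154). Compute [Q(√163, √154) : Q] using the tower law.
[Q(√163, √154) : Q] = 4

[Q(√163):Q] = 2 (min poly x^2 - 163, irreducible since 163 is squarefree > 1). For the top step, suppose √154 ∈ Q(√163), say √154 = c + d√163 with c, d ∈ Q. Squaring: 154 = c^2 + 163d^2 + 2cd√163. Since √163 ∉ Q this forces 2cd = 0. If d = 0 then √154 = c ∈ Q, contradicting 154 squarefree > 1. If c = 0 then 154 = 163d^2, so 163·154 = (163d)^2 is a perfect square in Q — but 163·154 = 25102 is not a perfect square (since 163 and 154 are distinct squarefree integers). Contradiction. Hence √154 ∉ Q(√163), so x^2 - 154 stays irreducible over Q(√163) and [Q(√163, √154) : Q(√163)] = 2. By the tower law, [Q(√163, √154) : Q] = 2 · 2 = 4.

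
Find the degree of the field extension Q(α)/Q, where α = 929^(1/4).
[Q(α):Q] = 4

α is a root of x^4 - 929. By Eisenstein's criterion at the prime p = 929 (which divides the constant term 929 but p^2 = 863041 does not, since 929 is squarefree), x^4 - 929 is irreducible over Q. Hence [Q(α):Q] = 4.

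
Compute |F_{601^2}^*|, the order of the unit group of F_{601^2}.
|F_{601^2}^*| = 361200

F_{601^2} has 601^2 = 361201 elements; its multiplicative group consists of all nonzero elements, so |F_{601^2}^*| = 361201 - 1 = 361200. (It is cyclic since any finite subgroup of the multiplicative group of a field is cyclic.)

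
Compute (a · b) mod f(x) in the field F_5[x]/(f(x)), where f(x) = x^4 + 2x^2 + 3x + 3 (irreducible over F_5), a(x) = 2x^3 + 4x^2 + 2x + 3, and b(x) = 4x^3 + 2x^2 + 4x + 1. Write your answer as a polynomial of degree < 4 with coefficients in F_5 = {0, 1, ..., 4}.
a · b ≡ 3x^2 + 4 (mod f(x))

Multiply in F_5[x]: a(x)·b(x) = (2x^3 + 4x^2 + 2x + 3)·(4x^3 + 2x^2 + 4x + 1) = 3x^6 + 4x^4 + 4x^3 + 3x^2 + 4x + 3. This has degree ≥ 4, so divide by f(x) over F_5: 3x^6 + 4x^4 + 4x^3 + 3x^2 + 4x + 3 = (3x^2 + 3)·(x^4 + 2x^2 + 3x + 3) + (3x^2 + 4). Hence a·b ≡ 3x^2 + 4 (mod f). (F_5[x]/(f) is a field with 5^4 = 625 elements since f is irreducible of degree 4.)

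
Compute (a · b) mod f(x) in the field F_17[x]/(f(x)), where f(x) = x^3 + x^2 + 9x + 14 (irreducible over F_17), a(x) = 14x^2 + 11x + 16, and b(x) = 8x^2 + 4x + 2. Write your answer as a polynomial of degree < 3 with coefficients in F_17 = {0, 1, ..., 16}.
a · b ≡ 10x^2 + 15x + 9 (mod f(x))

Multiply in F_17[x]: a(x)·b(x) = (14x^2 + 11x + 16)·(8x^2 + 4x + 2) = 10x^4 + 8x^3 + 13x^2 + x + 15. This has degree ≥ 3, so divide by f(x) over F_17: 10x^4 + 8x^3 + 13x^2 + x + 15 = (10x + 15)·(x^3 + x^2 + 9x + 14) + (10x^2 + 15x + 9). Hence a·b ≡ 10x^2 + 15x + 9 (mod f). (F_17[x]/(f) is a field with 17^3 = 4913 elements since f is irreducible of degree 3.)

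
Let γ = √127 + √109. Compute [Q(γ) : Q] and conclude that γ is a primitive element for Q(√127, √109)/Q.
[Q(γ) : Q] = 4 (equivalently, Q(γ) = Q(√127, √109))

Obviously Q(γ) ⊆ Q(√127, √109), and [Q(√127, √109):Q] = 4 (since 127, 109 are distinct squarefree integers > 1 with 13843 not a perfect square). To show equality we compute the minimal polynomial of γ. From γ = √127 + √109: γ^2 = 127 + 2√(13843) + 109 = 236 + 2√(13843), so γ^2 - 236 = 2√(13843); squaring, (γ^2 - 236)^2 = 4·13843, i.e. γ^4 - 472γ^2 + 55696 - 55372 = 0, i.e. γ^4 - 472γ^2 + 324 = 0. So γ is a root of x^4 - 472x^2 + 324. This polynomial is irreducible over Q: it has no rational root (each ±√127 ± √109 is irrational), and any factorization into two quadratics over Q would force √(13843) ∈ Q (pairing opposite roots) or √127, √109 ∈ Q (other pairings), all impossible. Hence [Q(γ):Q] = 4 = [Q(√127, √109):Q], so Q(γ) = Q(√127, √109).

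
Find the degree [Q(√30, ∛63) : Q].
[Q(√30, ∛63) : Q] = 6

Let L = Q(√30, ∛63). Since Q(√30) ⊂ L and [Q(√30):Q] = 2, the tower law gives 2 | [L:Q]. Likewise Q(∛63) ⊂ L with [Q(∛63):Q] = 3 (because 63 is not a perfect cube), so 3 | [L:Q]. As gcd(2,3) = 1, [L:Q] is divisible by 6. Conversely L is generated over Q by √30 and ∛63, so [L:Q] ≤ 2·3 = 6. Therefore [Q(√30, ∛63) : Q] = 6.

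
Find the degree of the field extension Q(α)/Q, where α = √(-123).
[Q(α):Q] = 2

[Q(α):Q] equals the degree of the minimal polynomial of α. Here α^2 = -123 and x^2 + 123 is irreducible (d = -123 is squarefree, ≠ 1, hence not a square), so deg(m_α) = 2. Thus [Q(α):Q] = 2.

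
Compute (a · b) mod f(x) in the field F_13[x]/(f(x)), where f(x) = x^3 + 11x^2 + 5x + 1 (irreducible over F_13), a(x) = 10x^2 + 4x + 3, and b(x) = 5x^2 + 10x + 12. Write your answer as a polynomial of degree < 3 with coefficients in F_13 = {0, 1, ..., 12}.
a · b ≡ x^2 + 7x + 11 (mod f(x))

Multiply in F_13[x]: a(x)·b(x) = (10x^2 + 4x + 3)·(5x^2 + 10x + 12) = 11x^4 + 3x^3 + 6x^2 + 10. This has degree ≥ 3, so divide by f(x) over F_13: 11x^4 + 3x^3 + 6x^2 + 10 = (11x + 12)·(x^3 + 11x^2 + 5x + 1) + (x^2 + 7x + 11). Hence a·b ≡ x^2 + 7x + 11 (mod f). (F_13[x]/(f) is a field with 13^3 = 2197 elements since f is irreducible of degree 3.)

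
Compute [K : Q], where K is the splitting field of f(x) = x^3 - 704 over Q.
[K : Q] = 6

The roots of x^3 - 704 are ∛704, ω∛704, ω^2∛704 where ω = e^(2πi/3) is a primitive cube root of unity, so K = Q(∛704, ω). Now [Q(∛704):Q] = 3 (since 704 is not a perfect cube, x^3 - 704 is irreducible) and [Q(ω):Q] = 2. Both 2 and 3 divide [K:Q], and [K:Q] ≤ 3·2 = 6, so [K:Q] = 6. (Equivalently: Q(∛704) ⊂ R but ω ∉ R, so [K : Q(∛704)] = 2.)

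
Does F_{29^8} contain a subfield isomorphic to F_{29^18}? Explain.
No: F_{29^18} is not a subfield of F_{29^8}

F_{p^m} embeds in F_{p^n} iff m | n. Here 18 ∤ 8 (since 8 = 0·18 + 8 with remainder 8 ≠ 0), so F_{29^18} is not a subfield of F_{29^8}. Equivalently: if it were, the tower law would give 18 = [F_{29^18}:F_29] dividing [F_{29^8}:F_29] = 8, contradiction.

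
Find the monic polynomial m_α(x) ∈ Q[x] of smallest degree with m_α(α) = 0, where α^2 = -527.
m_α(x) = x^2 + 527

α satisfies α^2 + 527 = 0, so x^2 + 527 annihilates α. Since d = -527 is squarefree and ≠ 1, it is not a perfect square in Q, so x^2 + 527 has no rational root and is therefore irreducible over Q (a degree-2 polynomial over a field is irreducible iff it has no root). Hence m_α(x) = x^2 + 527.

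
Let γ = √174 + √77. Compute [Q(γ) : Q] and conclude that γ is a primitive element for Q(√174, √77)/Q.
[Q(γ) : Q] = 4 (equivalently, Q(γ) = Q(√174, √77))

Obviously Q(γ) ⊆ Q(√174, √77), and [Q(√174, √77):Q] = 4 (since 174, 77 are distinct squarefree integers > 1 with 13398 not a perfect square). To show equality we compute the minimal polynomial of γ. From γ = √174 + √77: γ^2 = 174 + 2√(13398) + 77 = 251 + 2√(13398), so γ^2 - 251 = 2√(13398); squaring, (γ^2 - 251)^2 = 4·13398, i.e. γ^4 - 502γ^2 + 63001 - 53592 = 0, i.e. γ^4 - 502γ^2 + 9409 = 0. So γ is a root of x^4 - 502x^2 + 9409. This polynomial is irreducible over Q: it has no rational root (each ±√174 ± √77 is irrational), and any factorization into two quadratics over Q would force √(13398) ∈ Q (pairing opposite roots) or √174, √77 ∈ Q (other pairings), all impossible. Hence [Q(γ):Q] = 4 = [Q(√174, √77):Q], so Q(γ) = Q(√174, √77).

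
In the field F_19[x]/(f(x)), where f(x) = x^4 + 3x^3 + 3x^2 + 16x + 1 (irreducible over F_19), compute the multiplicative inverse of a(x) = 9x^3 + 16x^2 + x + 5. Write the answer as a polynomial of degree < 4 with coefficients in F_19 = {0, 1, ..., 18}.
a(x)^(-1) ≡ 16x^3 + 15x^2 + 2x + 16 (mod f(x))

Since f is irreducible over F_19, F_19[x]/(f) is a field and a(x) ≠ 0 has an inverse. Apply the extended Euclidean algorithm to f(x) and a(x) in F_19[x]: f(x) = (17x + 6)·a(x) + (4x^2 + x + 9);  a(x) = (7x + 7)·(4x^2 + x + 9) + (7x + 18);  (4x^2 + x + 9) = (6x + 1)·(7x + 18) + (10). The last nonzero remainder is the constant 10 = gcd(f, a) in F_19. Back-substituting through the division chain expresses 10 = s(x)·a(x) + t(x)·f(x) with s(x) ≡ 8x^3 + 17x^2 + x + 8 (mod f), so (8x^3 + 17x^2 + x + 8)·a(x) ≡ 10 (mod f). Multiplying by 10^(-1) ≡ 2 in F_19 gives a(x)^(-1) ≡ 2·(8x^3 + 17x^2 + x + 8) ≡ 16x^3 + 15x^2 + 2x + 16 (mod f). Check: (9x^3 + 16x^2 + x + 5)·(16x^3 + 15x^2 + 2x + 16) = 11x^6 + 11x^5 + 8x^4 + 5x^3 + 10x^2 + 7x + 4 ≡ 1 (mod x^4 + 3x^3 + 3x^2 + 16x + 1).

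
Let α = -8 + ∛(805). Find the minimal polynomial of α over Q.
m_α(x) = x^3 + 24x^2 + 192x - 293

Set β = α + 8 = ∛(805), so β^3 = 805. Then (α + 8)^3 - 805 = 0, i.e. α is a root of g(x) = (x + 8)^3 - 805 = x^3 + 24x^2 + 192x - 293. Since g(x) = h(x + 8) where h(x) = x^3 - 805, and h is irreducible over Q (because 805 is not a perfect cube, so h has no rational root, and a monic cubic with no rational root is irreducible), g is also irreducible (irreducibility is preserved under the substitution x → x + 8). Hence m_α(x) = x^3 + 24x^2 + 192x - 293.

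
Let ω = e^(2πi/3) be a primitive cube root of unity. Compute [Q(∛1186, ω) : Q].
[Q(∛1186, ω) : Q] = 6

[Q(∛1186):Q] = 3 (min poly x^3 - 1186, irreducible since 1186 is not a perfect cube). [Q(ω):Q] = 2 (min poly x^2 + x + 1). Since Q(∛1186) ⊂ R and ω ∉ R, we have ω ∉ Q(∛1186), so x^2 + x + 1 remains irreducible over Q(∛1186) and [Q(∛1186, ω) : Q(∛1186)] = 2. By the tower law, [Q(∛1186, ω) : Q] = 3 · 2 = 6. (In fact Q(∛1186, ω) is the splitting field of x^3 - 1186 over Q.)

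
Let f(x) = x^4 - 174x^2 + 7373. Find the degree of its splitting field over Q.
[K : Q] = 4

Solving the quadratic in x^2: x^2 = (174 ± √(174^2 - 4·7373))/2 = (174 ± √784)/2 = (174 ± 28)/2, giving x^2 = 73 or x^2 = 101. So f(x) = (x^2 - 73)(x^2 - 101) and the roots of f are ±√73, ±√101. Hence the splitting field is K = Q(√73, √101). Since 73 and 101 are distinct squarefree integers > 1, their product 7373 is not a perfect square, so √101 ∉ Q(√73). By the tower law [K:Q] = [Q(√73,√101):Q(√73)] · [Q(√73):Q] = 2 · 2 = 4.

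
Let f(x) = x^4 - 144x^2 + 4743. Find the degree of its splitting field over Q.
[K : Q] = 4

Solving the quadratic in x^2: x^2 = (144 ± √(144^2 - 4·4743))/2 = (144 ± √1764)/2 = (144 ± 42)/2, giving x^2 = 51 or x^2 = 93. So f(x) = (x^2 - 51)(x^2 - 93) and the roots of f are ±√51, ±√93. Hence the splitting field is K = Q(√51, √93). Since 51 and 93 are distinct squarefree integers > 1, their product 4743 is not a perfect square, so √93 ∉ Q(√51). By the tower law [K:Q] = [Q(√51,√93):Q(√51)] · [Q(√51):Q] = 2 · 2 = 4.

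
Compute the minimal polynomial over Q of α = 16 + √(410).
m_α(x) = x^2 - 32x - 154

From α - 16 = √(410), squaring gives (α - 16)^2 = 410, i.e. α^2 - 32α + 256 = 410, so α^2 - 32α - 154 = 0. The discriminant of x^2 - 32x - 154 is (-32)^2 - 4·(-154) = 1024 + 616 = 1640, and 4·(410) is not a perfect square in Q since 410 is squarefree and ≠ 1. Hence x^2 - 32x - 154 is irreducible over Q and is the minimal polynomial of α.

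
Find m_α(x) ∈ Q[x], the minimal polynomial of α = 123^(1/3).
m_α(x) = x^3 - 123

α satisfies α^3 = 123, so x^3 - 123 annihilates α. By the rational root test, a rational root p/q (in lowest terms) of x^3 - 123 would satisfy p^3 = 123 q^3, forcing q = 1 and p^3 = 123; but 123 is not a perfect cube, contradiction. A monic cubic over Q with no rational root is irreducible (any nontrivial factorization would include a linear factor). Hence x^3 - 123 is the minimal polynomial of α, and in particular [Q(α):Q] = 3.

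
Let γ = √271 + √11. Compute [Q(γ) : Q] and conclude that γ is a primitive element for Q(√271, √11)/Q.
[Q(γ) : Q] = 4 (equivalently, Q(γ) = Q(√271, √11))

Obviously Q(γ) ⊆ Q(√271, √11), and [Q(√271, √11):Q] = 4 (since 271, 11 are distinct squarefree integers > 1 with 2981 not a perfect square). To show equality we compute the minimal polynomial of γ. From γ = √271 + √11: γ^2 = 271 + 2√(2981) + 11 = 282 + 2√(2981), so γ^2 - 282 = 2√(2981); squaring, (γ^2 - 282)^2 = 4·2981, i.e. γ^4 - 564γ^2 + 79524 - 11924 = 0, i.e. γ^4 - 564γ^2 + 67600 = 0. So γ is a root of x^4 - 564x^2 + 67600. This polynomial is irreducible over Q: it has no rational root (each ±√271 ± √11 is irrational), and any factorization into two quadratics over Q would force √(2981) ∈ Q (pairing opposite roots) or √271, √11 ∈ Q (other pairings), all impossible. Hence [Q(γ):Q] = 4 = [Q(√271, √11):Q], so Q(γ) = Q(√271, √11).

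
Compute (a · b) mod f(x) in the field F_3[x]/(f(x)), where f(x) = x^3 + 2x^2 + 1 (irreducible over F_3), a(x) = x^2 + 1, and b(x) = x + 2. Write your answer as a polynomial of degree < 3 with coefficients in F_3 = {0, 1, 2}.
a · b ≡ x + 1 (mod f(x))

Multiply in F_3[x]: a(x)·b(x) = (x^2 + 1)·(x + 2) = x^3 + 2x^2 + x + 2. This has degree ≥ 3, so divide by f(x) over F_3: x^3 + 2x^2 + x + 2 = (1)·(x^3 + 2x^2 + 1) + (x + 1). Hence a·b ≡ x + 1 (mod f). (F_3[x]/(f) is a field with 3^3 = 27 elements since f is irreducible of degree 3.)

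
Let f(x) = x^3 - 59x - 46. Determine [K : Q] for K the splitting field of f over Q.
[K : Q] = 6

By the rational root test, any rational root of the monic integer polynomial f(x) = x^3 - 59x - 46 must be an integer dividing the constant term -46, i.e. one of ±{1, 2, 23, 46}. Evaluating: f(1) = -104, f(-1) = 12, f(2) = -156, f(-2) = 64, f(23) = 10764, f(-23) = -10856, f(46) = 94576, f(-46) = -94668; none is 0, so f has no rational root and is therefore irreducible over Q (a cubic with no linear factor over a field is irreducible). For an irreducible cubic, the Galois group is A_3 or S_3 according as the discriminant disc(f) = -4a^3 - 27b^2 = -4·(-59)^3 - 27·(-46)^2 = 764384 is or is not a square in Q. Here disc(f) = 764384 is not a perfect square in Q, so the Galois group of f over Q is not contained in A_3 and must be all of S_3. The splitting field has degree |S_3| = 6 over Q, so [K : Q] = 6.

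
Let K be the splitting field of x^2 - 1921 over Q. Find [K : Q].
[K : Q] = 2

f(x) = x^2 - 1921 factors as (x - √1921)(x + √1921). The splitting field is K = Q(√1921). Since 1921 is squarefree and > 1, it is not a perfect square, so x^2 - 1921 is irreducible over Q and [Q(√1921) : Q] = 2. Hence [K : Q] = 2.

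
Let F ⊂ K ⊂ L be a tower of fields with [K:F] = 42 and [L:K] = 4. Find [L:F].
[L:F] = 168

The tower law says that for any tower of field extensions F ⊂ K ⊂ L with finite degrees, [L:F] = [L:K] · [K:F]. Here this gives [L:F] = 4 · 42 = 168.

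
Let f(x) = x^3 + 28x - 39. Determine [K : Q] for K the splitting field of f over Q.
[K : Q] = 6

By the rational root test, any rational root of the monic integer polynomial f(x) = x^3 + 28x - 39 must be an integer dividing the constant term -39, i.e. one of ±{1, 3, 13, 39}. Evaluating: f(1) = -10, f(-1) = -68, f(3) = 72, f(-3) = -150, f(13) = 2522, f(-13) = -2600, f(39) = 60372, f(-39) = -60450; none is 0, so f has no rational root and is therefore irreducible over Q (a cubic with no linear factor over a field is irreducible). For an irreducible cubic, the Galois group is A_3 or S_3 according as the discriminant disc(f) = -4a^3 - 27b^2 = -4·(28)^3 - 27·(-39)^2 = -128875 is or is not a square in Q. Here disc(f) = -128875 is not a perfect square in Q, so the Galois group of f over Q is not contained in A_3 and must be all of S_3. The splitting field has degree |S_3| = 6 over Q, so [K : Q] = 6.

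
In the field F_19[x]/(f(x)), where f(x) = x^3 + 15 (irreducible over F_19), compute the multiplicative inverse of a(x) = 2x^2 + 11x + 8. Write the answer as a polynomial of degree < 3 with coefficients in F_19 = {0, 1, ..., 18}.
a(x)^(-1) ≡ 17x^2 + 3x + 1 (mod f(x))

Since f is irreducible over F_19, F_19[x]/(f) is a field and a(x) ≠ 0 has an inverse. Apply the extended Euclidean algorithm to f(x) and a(x) in F_19[x]: f(x) = (10x + 2)·a(x) + (12x + 18);  a(x) = (16x + 7)·(12x + 18) + (15). The last nonzero remainder is the constant 15 = gcd(f, a) in F_19. Back-substituting through the division chain expresses 15 = s(x)·a(x) + t(x)·f(x) with s(x) ≡ 8x^2 + 7x + 15 (mod f), so (8x^2 + 7x + 15)·a(x) ≡ 15 (mod f). Multiplying by 15^(-1) ≡ 14 in F_19 gives a(x)^(-1) ≡ 14·(8x^2 + 7x + 15) ≡ 17x^2 + 3x + 1 (mod f). Check: (2x^2 + 11x + 8)·(17x^2 + 3x + 1) = 15x^4 + 3x^3 + 16x + 8 ≡ 1 (mod x^3 + 15).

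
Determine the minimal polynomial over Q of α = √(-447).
m_α(x) = x^2 + 447

α satisfies α^2 + 447 = 0, so x^2 + 447 annihilates α. Since d = -447 is squarefree and ≠ 1, it is not a perfect square in Q, so x^2 + 447 has no rational root and is therefore irreducible over Q (a degree-2 polynomial over a field is irreducible iff it has no root). Hence m_α(x) = x^2 + 447.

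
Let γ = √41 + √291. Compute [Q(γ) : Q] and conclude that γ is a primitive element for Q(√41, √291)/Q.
[Q(γ) : Q] = 4 (equivalently, Q(γ) = Q(√41, √291))

Obviously Q(γ) ⊆ Q(√41, √291), and [Q(√41, √291):Q] = 4 (since 41, 291 are distinct squarefree integers > 1 with 11931 not a perfect square). To show equality we compute the minimal polynomial of γ. From γ = √41 + √291: γ^2 = 41 + 2√(11931) + 291 = 332 + 2√(11931), so γ^2 - 332 = 2√(11931); squaring, (γ^2 - 332)^2 = 4·11931, i.e. γ^4 - 664γ^2 + 110224 - 47724 = 0, i.e. γ^4 - 664γ^2 + 62500 = 0. So γ is a root of x^4 - 664x^2 + 62500. This polynomial is irreducible over Q: it has no rational root (each ±√41 ± √291 is irrational), and any factorization into two quadratics over Q would force √(11931) ∈ Q (pairing opposite roots) or √41, √291 ∈ Q (other pairings), all impossible. Hence [Q(γ):Q] = 4 = [Q(√41, √291):Q], so Q(γ) = Q(√41, √291).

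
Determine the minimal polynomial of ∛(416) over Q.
m_α(x) = x^3 - 416

α satisfies α^3 = 416, so x^3 - 416 annihilates α. By the rational root test, a rational root p/q (in lowest terms) of x^3 - 416 would satisfy p^3 = 416 q^3, forcing q = 1 and p^3 = 416; but 416 is not a perfect cube, contradiction. A monic cubic over Q with no rational root is irreducible (any nontrivial factorization would include a linear factor). Hence x^3 - 416 is the minimal polynomial of α, and in particular [Q(α):Q] = 3.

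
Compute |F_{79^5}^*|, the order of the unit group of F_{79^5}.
|F_{79^5}^*| = 3077056398

F_{79^5} has 79^5 = 3077056399 elements; its multiplicative group consists of all nonzero elements, so |F_{79^5}^*| = 3077056399 - 1 = 3077056398. (It is cyclic since any finite subgroup of the multiplicative group of a field is cyclic.)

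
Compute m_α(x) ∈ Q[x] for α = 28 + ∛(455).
m_α(x) = x^3 - 84x^2 + 2352x - 22407

Set β = α - 28 = ∛(455), so β^3 = 455. Then (α - 28)^3 - 455 = 0, i.e. α is a root of g(x) = (x - 28)^3 - 455 = x^3 - 84x^2 + 2352x - 22407. Since g(x) = h(x - 28) where h(x) = x^3 - 455, and h is irreducible over Q (because 455 is not a perfect cube, so h has no rational root, and a monic cubic with no rational root is irreducible), g is also irreducible (irreducibility is preserved under the substitution x → x - 28). Hence m_α(x) = x^3 - 84x^2 + 2352x - 22407.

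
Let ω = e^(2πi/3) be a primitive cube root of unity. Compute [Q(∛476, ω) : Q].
[Q(∛476, ω) : Q] = 6

[Q(∛476):Q] = 3 (min poly x^3 - 476, irreducible since 476 is not a perfect cube). [Q(ω):Q] = 2 (min poly x^2 + x + 1). Since Q(∛476) ⊂ R and ω ∉ R, we have ω ∉ Q(∛476), so x^2 + x + 1 remains irreducible over Q(∛476) and [Q(∛476, ω) : Q(∛476)] = 2. By the tower law, [Q(∛476, ω) : Q] = 3 · 2 = 6. (In fact Q(∛476, ω) is the splitting field of x^3 - 476 over Q.)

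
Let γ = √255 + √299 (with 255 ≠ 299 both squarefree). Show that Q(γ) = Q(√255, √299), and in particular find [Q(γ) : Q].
[Q(γ) : Q] = 4 (equivalently, Q(γ) = Q(√255, √299))

Obviously Q(γ) ⊆ Q(√255, √299), and [Q(√255, √299):Q] = 4 (since 255, 299 are distinct squarefree integers > 1 with 76245 not a perfect square). To show equality we compute the minimal polynomial of γ. From γ = √255 + √299: γ^2 = 255 + 2√(76245) + 299 = 554 + 2√(76245), so γ^2 - 554 = 2√(76245); squaring, (γ^2 - 554)^2 = 4·76245, i.e. γ^4 - 1108γ^2 + 306916 - 304980 = 0, i.e. γ^4 - 1108γ^2 + 1936 = 0. So γ is a root of x^4 - 1108x^2 + 1936. This polynomial is irreducible over Q: it has no rational root (each ±√255 ± √299 is irrational), and any factorization into two quadratics over Q would force √(76245) ∈ Q (pairing opposite roots) or √255, √299 ∈ Q (other pairings), all impossible. Hence [Q(γ):Q] = 4 = [Q(√255, √299):Q], so Q(γ) = Q(√255, √299).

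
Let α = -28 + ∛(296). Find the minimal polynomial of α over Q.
m_α(x) = x^3 + 84x^2 + 2352x + 21656

Set β = α + 28 = ∛(296), so β^3 = 296. Then (α + 28)^3 - 296 = 0, i.e. α is a root of g(x) = (x + 28)^3 - 296 = x^3 + 84x^2 + 2352x + 21656. Since g(x) = h(x + 28) where h(x) = x^3 - 296, and h is irreducible over Q (because 296 is not a perfect cube, so h has no rational root, and a monic cubic with no rational root is irreducible), g is also irreducible (irreducibility is preserved under the substitution x → x + 28). Hence m_α(x) = x^3 + 84x^2 + 2352x + 21656.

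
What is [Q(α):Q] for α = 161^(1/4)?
[Q(α):Q] = 4

α is a root of x^4 - 161. By Eisenstein's criterion at the prime p = 7 (which divides the constant term 161 but p^2 = 49 does not, since 161 is squarefree), x^4 - 161 is irreducible over Q. Hence [Q(α):Q] = 4.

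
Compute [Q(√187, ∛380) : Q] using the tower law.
[Q(√187, ∛380) : Q] = 6

Let L = Q(√187, ∛380). Since Q(√187) ⊂ L and [Q(√187):Q] = 2, the tower law gives 2 | [L:Q]. Likewise Q(∛380) ⊂ L with [Q(∛380):Q] = 3 (because 380 is not a perfect cube), so 3 | [L:Q]. As gcd(2,3) = 1, [L:Q] is divisible by 6. Conversely L is generated over Q by √187 and ∛380, so [L:Q] ≤ 2·3 = 6. Therefore [Q(√187, ∛380) : Q] = 6.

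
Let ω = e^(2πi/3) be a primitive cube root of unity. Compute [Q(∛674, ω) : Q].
[Q(∛674, ω) : Q] = 6

[Q(∛674):Q] = 3 (min poly x^3 - 674, irreducible since 674 is not a perfect cube). [Q(ω):Q] = 2 (min poly x^2 + x + 1). Since Q(∛674) ⊂ R and ω ∉ R, we have ω ∉ Q(∛674), so x^2 + x + 1 remains irreducible over Q(∛674) and [Q(∛674, ω) : Q(∛674)] = 2. By the tower law, [Q(∛674, ω) : Q] = 3 · 2 = 6. (In fact Q(∛674, ω) is the splitting field of x^3 - 674 over Q.)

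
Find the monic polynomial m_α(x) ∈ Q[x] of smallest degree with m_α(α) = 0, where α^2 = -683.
m_α(x) = x^2 + 683

α satisfies α^2 + 683 = 0, so x^2 + 683 annihilates α. Since d = -683 is squarefree and ≠ 1, it is not a perfect square in Q, so x^2 + 683 has no rational root and is therefore irreducible over Q (a degree-2 polynomial over a field is irreducible iff it has no root). Hence m_α(x) = x^2 + 683.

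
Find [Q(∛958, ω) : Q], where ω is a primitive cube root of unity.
[Q(∛958, ω) : Q] = 6

[Q(∛958):Q] = 3 (min poly x^3 - 958, irreducible since 958 is not a perfect cube). [Q(ω):Q] = 2 (min poly x^2 + x + 1). Since Q(∛958) ⊂ R and ω ∉ R, we have ω ∉ Q(∛958), so x^2 + x + 1 remains irreducible over Q(∛958) and [Q(∛958, ω) : Q(∛958)] = 2. By the tower law, [Q(∛958, ω) : Q] = 3 · 2 = 6. (In fact Q(∛958, ω) is the splitting field of x^3 - 958 over Q.)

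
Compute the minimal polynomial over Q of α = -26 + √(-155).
m_α(x) = x^2 + 52x + 831

From α + 26 = √(-155), squaring gives (α + 26)^2 = -155, i.e. α^2 + 52α + 676 = -155, so α^2 + 52α + 831 = 0. The discriminant of x^2 + 52x + 831 is (52)^2 - 4·(831) = 2704 - 3324 = -620, and 4·(-155) is not a perfect square in Q since -155 is squarefree and ≠ 1. Hence x^2 + 52x + 831 is irreducible over Q and is the minimal polynomial of α.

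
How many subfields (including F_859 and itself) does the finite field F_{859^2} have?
F_{859^2} has 2 subfields

The subfields of F_{p^n} are exactly the fields F_{p^d} for d | n (each is the fixed field of the unique index-d subgroup of Gal(F_{p^n}/F_p) ≅ Z/nZ). The divisors of n = 2 are {1, 2}, giving 2 subfields: F_{859^1}, F_{859^2}.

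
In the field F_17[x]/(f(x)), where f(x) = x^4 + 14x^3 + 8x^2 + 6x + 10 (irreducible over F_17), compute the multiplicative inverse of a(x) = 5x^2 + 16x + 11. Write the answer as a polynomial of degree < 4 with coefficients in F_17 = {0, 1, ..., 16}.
a(x)^(-1) ≡ 13x^3 + 4x^2 + 6x + 6 (mod f(x))

Since f is irreducible over F_17, F_17[x]/(f) is a field and a(x) ≠ 0 has an inverse. Apply the extended Euclidean algorithm to f(x) and a(x) in F_17[x]: f(x) = (7x^2 + 11x + 2)·a(x) + (6x + 5);  a(x) = (15x + 10)·(6x + 5) + (12). The last nonzero remainder is the constant 12 = gcd(f, a) in F_17. Back-substituting through the division chain expresses 12 = s(x)·a(x) + t(x)·f(x) with s(x) ≡ 3x^3 + 14x^2 + 4x + 4 (mod f), so (3x^3 + 14x^2 + 4x + 4)·a(x) ≡ 12 (mod f). Multiplying by 12^(-1) ≡ 10 in F_17 gives a(x)^(-1) ≡ 10·(3x^3 + 14x^2 + 4x + 4) ≡ 13x^3 + 4x^2 + 6x + 6 (mod f). Check: (5x^2 + 16x + 11)·(13x^3 + 4x^2 + 6x + 6) = 14x^5 + 7x^4 + 16x^3 + 9x + 15 ≡ 1 (mod x^4 + 14x^3 + 8x^2 + 6x + 10).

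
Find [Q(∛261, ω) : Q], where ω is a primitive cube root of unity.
[Q(∛261, ω) : Q] = 6

[Q(∛261):Q] = 3 (min poly x^3 - 261, irreducible since 261 is not a perfect cube). [Q(ω):Q] = 2 (min poly x^2 + x + 1). Since Q(∛261) ⊂ R and ω ∉ R, we have ω ∉ Q(∛261), so x^2 + x + 1 remains irreducible over Q(∛261) and [Q(∛261, ω) : Q(∛261)] = 2. By the tower law, [Q(∛261, ω) : Q] = 3 · 2 = 6. (In fact Q(∛261, ω) is the splitting field of x^3 - 261 over Q.)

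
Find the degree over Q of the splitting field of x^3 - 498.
[K : Q] = 6

The roots of x^3 - 498 are ∛498, ω∛498, ω^2∛498 where ω = e^(2πi/3) is a primitive cube root of unity, so K = Q(∛498, ω). Now [Q(∛498):Q] = 3 (since 498 is not a perfect cube, x^3 - 498 is irreducible) and [Q(ω):Q] = 2. Both 2 and 3 divide [K:Q], and [K:Q] ≤ 3·2 = 6, so [K:Q] = 6. (Equivalently: Q(∛498) ⊂ R but ω ∉ R, so [K : Q(∛498)] = 2.)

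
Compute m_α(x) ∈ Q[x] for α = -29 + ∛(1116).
m_α(x) = x^3 + 87x^2 + 2523x + 23273

Set β = α + 29 = ∛(1116), so β^3 = 1116. Then (α + 29)^3 - 1116 = 0, i.e. α is a root of g(x) = (x + 29)^3 - 1116 = x^3 + 87x^2 + 2523x + 23273. Since g(x) = h(x + 29) where h(x) = x^3 - 1116, and h is irreducible over Q (because 1116 is not a perfect cube, so h has no rational root, and a monic cubic with no rational root is irreducible), g is also irreducible (irreducibility is preserved under the substitution x → x + 29). Hence m_α(x) = x^3 + 87x^2 + 2523x + 23273.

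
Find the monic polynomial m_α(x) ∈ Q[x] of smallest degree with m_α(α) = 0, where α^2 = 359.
m_α(x) = x^2 - 359

α satisfies α^2 - 359 = 0, so x^2 - 359 annihilates α. Since d = 359 is squarefree and ≠ 1, it is not a perfect square in Q, so x^2 - 359 has no rational root and is therefore irreducible over Q (a degree-2 polynomial over a field is irreducible iff it has no root). Hence m_α(x) = x^2 - 359.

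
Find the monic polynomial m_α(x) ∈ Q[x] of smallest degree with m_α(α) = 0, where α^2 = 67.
m_α(x) = x^2 - 67

α satisfies α^2 - 67 = 0, so x^2 - 67 annihilates α. Since d = 67 is squarefree and ≠ 1, it is not a perfect square in Q, so x^2 - 67 has no rational root and is therefore irreducible over Q (a degree-2 polynomial over a field is irreducible iff it has no root). Hence m_α(x) = x^2 - 67.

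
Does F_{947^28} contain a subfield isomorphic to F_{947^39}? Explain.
No: F_{947^39} is not a subfield of F_{947^28}

F_{p^m} embeds in F_{p^n} iff m | n. Here 39 ∤ 28 (since 28 = 0·39 + 28 with remainder 28 ≠ 0), so F_{947^39} is not a subfield of F_{947^28}. Equivalently: if it were, the tower law would give 39 = [F_{947^39}:F_947] dividing [F_{947^28}:F_947] = 28, contradiction.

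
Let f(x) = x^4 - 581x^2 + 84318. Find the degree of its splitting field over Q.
[K : Q] = 4

Solving the quadratic in x^2: x^2 = (581 ± √(581^2 - 4·84318))/2 = (581 ± √289)/2 = (581 ± 17)/2, giving x^2 = 282 or x^2 = 299. So f(x) = (x^2 - 282)(x^2 - 299) and the roots of f are ±√282, ±√299. Hence the splitting field is K = Q(√282, √299). Since 282 and 299 are distinct squarefree integers > 1, their product 84318 is not a perfect square, so √299 ∉ Q(√282). By the tower law [K:Q] = [Q(√282,√299):Q(√282)] · [Q(√282):Q] = 2 · 2 = 4.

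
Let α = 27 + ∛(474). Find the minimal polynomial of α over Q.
m_α(x) = x^3 - 81x^2 + 2187x - 20157

Set β = α - 27 = ∛(474), so β^3 = 474. Then (α - 27)^3 - 474 = 0, i.e. α is a root of g(x) = (x - 27)^3 - 474 = x^3 - 81x^2 + 2187x - 20157. Since g(x) = h(x - 27) where h(x) = x^3 - 474, and h is irreducible over Q (because 474 is not a perfect cube, so h has no rational root, and a monic cubic with no rational root is irreducible), g is also irreducible (irreducibility is preserved under the substitution x → x - 27). Hence m_α(x) = x^3 - 81x^2 + 2187x - 20157.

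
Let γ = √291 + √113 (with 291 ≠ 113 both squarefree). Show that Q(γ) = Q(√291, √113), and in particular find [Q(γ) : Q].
[Q(γ) : Q] = 4 (equivalently, Q(γ) = Q(√291, √113))

Obviously Q(γ) ⊆ Q(√291, √113), and [Q(√291, √113):Q] = 4 (since 291, 113 are distinct squarefree integers > 1 with 32883 not a perfect square). To show equality we compute the minimal polynomial of γ. From γ = √291 + √113: γ^2 = 291 + 2√(32883) + 113 = 404 + 2√(32883), so γ^2 - 404 = 2√(32883); squaring, (γ^2 - 404)^2 = 4·32883, i.e. γ^4 - 808γ^2 + 163216 - 131532 = 0, i.e. γ^4 - 808γ^2 + 31684 = 0. So γ is a root of x^4 - 808x^2 + 31684. This polynomial is irreducible over Q: it has no rational root (each ±√291 ± √113 is irrational), and any factorization into two quadratics over Q would force √(32883) ∈ Q (pairing opposite roots) or √291, √113 ∈ Q (other pairings), all impossible. Hence [Q(γ):Q] = 4 = [Q(√291, √113):Q], so Q(γ) = Q(√291, √113).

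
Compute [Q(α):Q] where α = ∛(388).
[Q(α):Q] = 3

The minimal polynomial of α is x^3 - 388, irreducible over Q since 388 is not a perfect cube (so x^3 - 388 has no rational root). Hence [Q(α):Q] = deg(m_α) = 3.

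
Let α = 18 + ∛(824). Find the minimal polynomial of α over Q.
m_α(x) = x^3 - 54x^2 + 972x - 6656

Set β = α - 18 = ∛(824), so β^3 = 824. Then (α - 18)^3 - 824 = 0, i.e. α is a root of g(x) = (x - 18)^3 - 824 = x^3 - 54x^2 + 972x - 6656. Since g(x) = h(x - 18) where h(x) = x^3 - 824, and h is irreducible over Q (because 824 is not a perfect cube, so h has no rational root, and a monic cubic with no rational root is irreducible), g is also irreducible (irreducibility is preserved under the substitution x → x - 18). Hence m_α(x) = x^3 - 54x^2 + 972x - 6656.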